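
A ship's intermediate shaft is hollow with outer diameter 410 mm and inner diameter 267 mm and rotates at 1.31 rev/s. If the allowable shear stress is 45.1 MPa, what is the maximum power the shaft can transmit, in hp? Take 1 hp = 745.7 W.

J = π(d_o⁴ − d_i⁴)/32 = π(0.410⁴ − 0.267⁴)/32 = 2.275×10^-3 m⁴.
T_max = τ_allow·J/r = 4.51×10^7 × 2.275×10^-3 / 0.205 = 500600 N·m.
ω = 2π·1.31 = 8.231 rad/s, so P_max = T_max·ω = 4.120×10^6 W.

5530 hp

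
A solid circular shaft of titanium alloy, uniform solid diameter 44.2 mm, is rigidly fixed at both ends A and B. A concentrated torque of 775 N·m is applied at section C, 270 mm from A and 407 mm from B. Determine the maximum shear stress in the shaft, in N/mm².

27.5 N/mm²

With uniform GJ and both ends fixed, compatibility θ_AC = θ_CB gives T_A·a = T_B·b, together with T_A + T_B = T₀.
T_A = T₀·b/(a+b) = 775.0·407/677.0 = 465.9 N·m; T_B = 309.1 N·m.
τ in each portion: τ_AC = 2.75×10^7 Pa, τ_CB = 1.82×10^7 Pa; maximum is in AC.
τ_max = T_AC·r/J = 465.9·0.0221/3.75×10^-7 = 2.748×10^7 Pa.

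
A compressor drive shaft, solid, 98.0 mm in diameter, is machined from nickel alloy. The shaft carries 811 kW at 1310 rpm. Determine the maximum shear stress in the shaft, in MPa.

32.0 MPa

ω = 2π·1310/60 = 137.2 rad/s, so T = P/ω = 811×10³ / 137.2 = 5912 N·m.
J = πd⁴/32 = π(0.0980)⁴/32 = 9.055×10^-6 m⁴.
τ_max = T·r/J = 5912 × 0.0490 / 9.055×10^-6 = 3.199×10^7 Pa.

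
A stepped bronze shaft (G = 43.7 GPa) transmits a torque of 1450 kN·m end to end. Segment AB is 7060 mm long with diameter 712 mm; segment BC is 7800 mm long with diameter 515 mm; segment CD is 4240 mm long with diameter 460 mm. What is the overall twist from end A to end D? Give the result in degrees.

J_AB = π(0.712)⁴/32 = 0.0252 m⁴; J_BC = π(0.515)⁴/32 = 6.91×10^-3 m⁴; J_CD = π(0.460)⁴/32 = 4.40×10^-3 m⁴.
θ = (T/G)·Σ L_i/J_i = (1.450e6/43.7×10⁹)·(7.06/0.0252 + 7.80/6.91×10^-3 + 4.24/4.40×10^-3) = 0.07877 rad.

4.51°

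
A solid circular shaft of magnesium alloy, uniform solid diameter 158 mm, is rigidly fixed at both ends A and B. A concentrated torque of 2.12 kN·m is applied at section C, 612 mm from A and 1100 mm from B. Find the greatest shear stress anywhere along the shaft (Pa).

With uniform GJ and both ends fixed, compatibility θ_AC = θ_CB gives T_A·a = T_B·b, together with T_A + T_B = T₀.
T_A = T₀·b/(a+b) = 2120·1100/1712 = 1362 N·m; T_B = 757.9 N·m.
τ in each portion: τ_AC = 1.76×10^6 Pa, τ_CB = 9.79×10^5 Pa; maximum is in AC.
τ_max = T_AC·r/J = 1362·0.0790/6.12×10^-5 = 1.759×10^6 Pa.

1.76e6 Pa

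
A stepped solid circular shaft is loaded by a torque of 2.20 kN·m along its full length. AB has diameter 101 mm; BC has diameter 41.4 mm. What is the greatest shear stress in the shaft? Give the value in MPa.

158 MPa

Under the same torque, τ_max = 16T/(πd³) is largest where d is smallest — segment BC (d = 41.4 mm).
τ_max = 16·2200/(π·(0.0414)³) = 1.579×10^8 Pa.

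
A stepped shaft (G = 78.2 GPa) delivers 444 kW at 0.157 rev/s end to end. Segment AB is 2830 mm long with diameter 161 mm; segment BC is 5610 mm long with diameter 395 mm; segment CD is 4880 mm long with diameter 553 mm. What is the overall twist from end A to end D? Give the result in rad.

0.264 rad

ω = 2π·0.157 = 0.9865 rad/s, so T = P/ω = 444×10³ / 0.9865 = 450100 N·m.
J_AB = π(0.161)⁴/32 = 6.60×10^-5 m⁴; J_BC = π(0.395)⁴/32 = 2.39×10^-3 m⁴; J_CD = π(0.553)⁴/32 = 9.18×10^-3 m⁴.
θ = (T/G)·Σ L_i/J_i = (450100/78.2×10⁹)·(2.83/6.60×10^-5 + 5.61/2.39×10^-3 + 4.88/9.18×10^-3) = 0.2635 rad.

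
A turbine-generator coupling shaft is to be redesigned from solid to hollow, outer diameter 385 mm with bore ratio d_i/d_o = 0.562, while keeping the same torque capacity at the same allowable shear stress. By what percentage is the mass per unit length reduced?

26.6 %

Equal τ_max and T ⇒ the solid shaft needs d_s³ = d_o³(1−k⁴), so d_s = 385·(1−0.562⁴)^(1/3) = 371.7 mm.
Area ratio A_h/A_s = d_o²(1−k²)/d_s² = (1−k²)/(1−k⁴)^(2/3) = 0.7338.
Mass saving = 1 − 0.7338 = 26.6 %.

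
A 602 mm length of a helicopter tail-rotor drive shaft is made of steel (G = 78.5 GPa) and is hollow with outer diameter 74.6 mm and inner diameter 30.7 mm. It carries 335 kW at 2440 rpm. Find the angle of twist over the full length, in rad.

ω = 2π·2440/60 = 255.5 rad/s, so T = P/ω = 335×10³ / 255.5 = 1311 N·m.
J = π(d_o⁴ − d_i⁴)/32 = π(0.0746⁴ − 0.0307⁴)/32 = 2.953×10^-6 m⁴.
θ = T·L/(G·J) = 1311 × 0.602 / (78.5×10⁹ × 2.953×10^-6) = 3.404×10^-3 rad.

0.00340 rad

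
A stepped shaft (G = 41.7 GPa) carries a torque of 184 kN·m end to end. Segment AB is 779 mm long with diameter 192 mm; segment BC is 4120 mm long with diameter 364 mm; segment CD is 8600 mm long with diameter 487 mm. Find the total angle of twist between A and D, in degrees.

2.47°

J_AB = π(0.192)⁴/32 = 1.33×10^-4 m⁴; J_BC = π(0.364)⁴/32 = 1.72×10^-3 m⁴; J_CD = π(0.487)⁴/32 = 5.52×10^-3 m⁴.
θ = (T/G)·Σ L_i/J_i = (184000/41.7×10⁹)·(0.779/1.33×10^-4 + 4.12/1.72×10^-3 + 8.60/5.52×10^-3) = 0.04318 rad.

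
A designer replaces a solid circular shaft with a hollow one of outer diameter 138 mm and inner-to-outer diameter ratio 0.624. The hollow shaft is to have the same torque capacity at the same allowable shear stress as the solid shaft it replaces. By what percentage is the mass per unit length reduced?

31.9 %

Equal τ_max and T ⇒ the solid shaft needs d_s³ = d_o³(1−k⁴), so d_s = 138·(1−0.624⁴)^(1/3) = 130.6 mm.
Area ratio A_h/A_s = d_o²(1−k²)/d_s² = (1−k²)/(1−k⁴)^(2/3) = 0.6814.
Mass saving = 1 − 0.6814 = 31.9 %.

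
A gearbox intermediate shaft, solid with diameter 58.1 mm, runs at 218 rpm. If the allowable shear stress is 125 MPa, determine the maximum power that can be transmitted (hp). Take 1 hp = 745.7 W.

147 hp

J = πd⁴/32 = π(0.0581)⁴/32 = 1.119×10^-6 m⁴.
T_max = τ_allow·J/r = 1.25×10^8 × 1.119×10^-6 / 0.0290 = 4814 N·m.
ω = 2π·218/60 = 22.83 rad/s, so P_max = T_max·ω = 1.099×10^5 W.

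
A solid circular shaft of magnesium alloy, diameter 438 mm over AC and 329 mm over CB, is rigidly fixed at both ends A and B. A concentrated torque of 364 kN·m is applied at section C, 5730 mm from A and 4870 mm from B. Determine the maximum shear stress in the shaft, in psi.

2330 psi

Compatibility: T_A·a/J_AC = T_B·b/J_CB with T_A + T_B = T₀.
J_AC = 3.61×10^-3 m⁴, J_CB = 1.15×10^-3 m⁴, so T_A = T₀·(J_AC/a)/((J_AC/a)+(J_CB/b)) = 264800 N·m, T_B = 99190 N·m.
τ in each portion: τ_AC = 1.61×10^7 Pa, τ_CB = 1.42×10^7 Pa; maximum is in AC.
τ_max = T_AC·r/J = 264800·0.219/3.61×10^-3 = 1.605×10^7 Pa.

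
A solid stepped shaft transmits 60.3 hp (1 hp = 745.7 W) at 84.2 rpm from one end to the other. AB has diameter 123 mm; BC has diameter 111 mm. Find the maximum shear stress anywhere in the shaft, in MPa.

19.0 MPa

ω = 2π·84.2/60 = 8.817 rad/s, so T = P/ω = 60.3×745.7 / 8.817 = 5100 N·m.
Under the same torque, τ_max = 16T/(πd³) is largest where d is smallest — segment BC (d = 111 mm).
τ_max = 16·5100/(π·(0.111)³) = 1.899×10^7 Pa.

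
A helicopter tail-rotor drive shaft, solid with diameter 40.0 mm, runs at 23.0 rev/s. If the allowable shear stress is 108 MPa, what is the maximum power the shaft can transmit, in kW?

J = πd⁴/32 = π(0.0400)⁴/32 = 2.513×10^-7 m⁴.
T_max = τ_allow·J/r = 1.08×10^8 × 2.513×10^-7 / 0.0200 = 1357 N·m.
ω = 2π·23.0 = 144.5 rad/s, so P_max = T_max·ω = 1.961×10^5 W.

196 kW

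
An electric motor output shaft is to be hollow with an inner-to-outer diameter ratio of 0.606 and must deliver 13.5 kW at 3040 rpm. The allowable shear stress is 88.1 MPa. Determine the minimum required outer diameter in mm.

ω = 2π·3040/60 = 318.3 rad/s, so T = P/ω = 13.5×10³ / 318.3 = 42.41 N·m.
For a hollow shaft with d_i/d_o = 0.606: τ_max = 16T/(π d_o³ (1−k⁴)), so d_o = [16T/(π τ_allow (1−k⁴))]^(1/3) = [16·42.41/(π·8.81×10^7·0.8651)]^(1/3) = 0.01415 m.

14.2 mm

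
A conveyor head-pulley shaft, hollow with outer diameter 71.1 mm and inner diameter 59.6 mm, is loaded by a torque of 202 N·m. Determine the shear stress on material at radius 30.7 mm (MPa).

J = π(d_o⁴ − d_i⁴)/32 = π(0.0711⁴ − 0.0596⁴)/32 = 1.270×10^-6 m⁴.
Shear stress varies linearly with radius: τ = T·r/J = 202.0 × 0.0307 / 1.270×10^-6 = 4.883×10^6 Pa.

4.88 MPa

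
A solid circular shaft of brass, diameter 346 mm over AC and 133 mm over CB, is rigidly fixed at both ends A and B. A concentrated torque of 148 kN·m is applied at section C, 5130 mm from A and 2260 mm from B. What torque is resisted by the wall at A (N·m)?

Compatibility: T_A·a/J_AC = T_B·b/J_CB with T_A + T_B = T₀.
J_AC = 1.41×10^-3 m⁴, J_CB = 3.07×10^-5 m⁴, so T_A = T₀·(J_AC/a)/((J_AC/a)+(J_CB/b)) = 141000 N·m, T_B = 6988 N·m.

141000 N·m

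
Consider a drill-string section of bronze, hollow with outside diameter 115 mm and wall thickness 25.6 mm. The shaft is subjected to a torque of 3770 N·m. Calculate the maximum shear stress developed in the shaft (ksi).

2.02 ksi

J = π(d_o⁴ − d_i⁴)/32 = π(0.115⁴ − 0.0638⁴)/32 = 1.554×10^-5 m⁴.
τ_max = T·r/J = 3770 × 0.0575 / 1.554×10^-5 = 1.395×10^7 Pa.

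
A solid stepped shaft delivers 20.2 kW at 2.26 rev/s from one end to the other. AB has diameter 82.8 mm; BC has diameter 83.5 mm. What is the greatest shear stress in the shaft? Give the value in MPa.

12.8 MPa

ω = 2π·2.26 = 14.20 rad/s, so T = P/ω = 20.2×10³ / 14.20 = 1423 N·m.
Under the same torque, τ_max = 16T/(πd³) is largest where d is smallest — segment AB (d = 82.8 mm).
τ_max = 16·1423/(π·(0.0828)³) = 1.276×10^7 Pa.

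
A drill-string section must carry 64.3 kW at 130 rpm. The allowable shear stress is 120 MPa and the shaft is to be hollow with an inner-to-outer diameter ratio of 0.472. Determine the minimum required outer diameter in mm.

59.5 mm

ω = 2π·130/60 = 13.61 rad/s, so T = P/ω = 64.3×10³ / 13.61 = 4723 N·m.
For a hollow shaft with d_i/d_o = 0.472: τ_max = 16T/(π d_o³ (1−k⁴)), so d_o = [16T/(π τ_allow (1−k⁴))]^(1/3) = [16·4723/(π·1.20×10^8·0.9504)]^(1/3) = 0.05953 m.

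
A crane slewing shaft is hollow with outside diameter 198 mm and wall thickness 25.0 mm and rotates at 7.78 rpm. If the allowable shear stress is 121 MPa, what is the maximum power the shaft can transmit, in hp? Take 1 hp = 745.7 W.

J = π(d_o⁴ − d_i⁴)/32 = π(0.198⁴ − 0.148⁴)/32 = 1.038×10^-4 m⁴.
T_max = τ_allow·J/r = 1.21×10^8 × 1.038×10^-4 / 0.0990 = 126900 N·m.
ω = 2π·7.78/60 = 0.8147 rad/s, so P_max = T_max·ω = 1.033×10^5 W.

139 hp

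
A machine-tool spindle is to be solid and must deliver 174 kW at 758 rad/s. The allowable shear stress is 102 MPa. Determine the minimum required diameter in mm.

22.5 mm

ω = 758 rad/s, so T = P/ω = 174×10³ / 758.0 = 229.6 N·m.
For a solid shaft τ_max = 16T/(πd³), so d = (16T/(π τ_allow))^(1/3) = (16·229.6/(π·1.02×10^8))^(1/3) = 0.02255 m.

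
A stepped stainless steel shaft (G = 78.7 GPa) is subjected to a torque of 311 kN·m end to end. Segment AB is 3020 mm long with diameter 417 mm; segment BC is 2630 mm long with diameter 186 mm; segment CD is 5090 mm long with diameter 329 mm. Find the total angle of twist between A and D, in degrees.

J_AB = π(0.417)⁴/32 = 2.97×10^-3 m⁴; J_BC = π(0.186)⁴/32 = 1.18×10^-4 m⁴; J_CD = π(0.329)⁴/32 = 1.15×10^-3 m⁴.
θ = (T/G)·Σ L_i/J_i = (311000/78.7×10⁹)·(3.02/2.97×10^-3 + 2.63/1.18×10^-4 + 5.09/1.15×10^-3) = 0.1100 rad.

6.30°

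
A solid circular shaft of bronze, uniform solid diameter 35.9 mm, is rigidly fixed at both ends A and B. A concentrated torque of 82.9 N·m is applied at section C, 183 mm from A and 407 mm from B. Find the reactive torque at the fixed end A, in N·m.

57.2 N·m

With uniform GJ and both ends fixed, compatibility θ_AC = θ_CB gives T_A·a = T_B·b, together with T_A + T_B = T₀.
T_A = T₀·b/(a+b) = 82.90·407/590.0 = 57.19 N·m; T_B = 25.71 N·m.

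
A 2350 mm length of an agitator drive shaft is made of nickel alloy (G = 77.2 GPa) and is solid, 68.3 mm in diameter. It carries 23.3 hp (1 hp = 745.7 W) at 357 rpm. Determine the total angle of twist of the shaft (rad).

ω = 2π·357/60 = 37.38 rad/s, so T = P/ω = 23.3×745.7 / 37.38 = 464.8 N·m.
J = πd⁴/32 = π(0.0683)⁴/32 = 2.136×10^-6 m⁴.
θ = T·L/(G·J) = 464.8 × 2.35 / (77.2×10⁹ × 2.136×10^-6) = 6.622×10^-3 rad.

0.00662 rad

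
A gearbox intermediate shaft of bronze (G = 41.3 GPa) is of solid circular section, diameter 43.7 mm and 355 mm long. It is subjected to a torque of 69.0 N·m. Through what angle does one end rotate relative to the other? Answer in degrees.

0.0949°

J = πd⁴/32 = π(0.0437)⁴/32 = 3.580×10^-7 m⁴.
θ = T·L/(G·J) = 69.00 × 0.355 / (41.3×10⁹ × 3.580×10^-7) = 1.657×10^-3 rad.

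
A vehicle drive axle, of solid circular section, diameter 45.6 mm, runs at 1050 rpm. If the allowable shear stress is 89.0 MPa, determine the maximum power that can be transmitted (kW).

J = πd⁴/32 = π(0.0456)⁴/32 = 4.245×10^-7 m⁴.
T_max = τ_allow·J/r = 8.90×10^7 × 4.245×10^-7 / 0.0228 = 1657 N·m.
ω = 2π·1050/60 = 110.0 rad/s, so P_max = T_max·ω = 1.822×10^5 W.

182 kW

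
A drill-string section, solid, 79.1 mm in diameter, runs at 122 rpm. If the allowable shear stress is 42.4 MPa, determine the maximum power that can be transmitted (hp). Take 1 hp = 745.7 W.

70.6 hp

J = πd⁴/32 = π(0.0791)⁴/32 = 3.843×10^-6 m⁴.
T_max = τ_allow·J/r = 4.24×10^7 × 3.843×10^-6 / 0.0395 = 4120 N·m.
ω = 2π·122/60 = 12.78 rad/s, so P_max = T_max·ω = 5.264×10^4 W.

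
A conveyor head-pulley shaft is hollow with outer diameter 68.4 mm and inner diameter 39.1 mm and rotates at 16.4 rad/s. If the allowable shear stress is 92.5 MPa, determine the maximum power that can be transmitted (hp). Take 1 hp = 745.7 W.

114 hp

J = π(d_o⁴ − d_i⁴)/32 = π(0.0684⁴ − 0.0391⁴)/32 = 1.919×10^-6 m⁴.
T_max = τ_allow·J/r = 9.25×10^7 × 1.919×10^-6 / 0.0342 = 5192 N·m.
ω = 16.4 rad/s, so P_max = T_max·ω = 8.514×10^4 W.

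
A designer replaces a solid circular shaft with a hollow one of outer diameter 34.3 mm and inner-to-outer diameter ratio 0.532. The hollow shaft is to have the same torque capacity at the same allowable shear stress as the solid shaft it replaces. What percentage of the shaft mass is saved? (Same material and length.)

Equal τ_max and T ⇒ the solid shaft needs d_s³ = d_o³(1−k⁴), so d_s = 34.3·(1−0.532⁴)^(1/3) = 33.36 mm.
Area ratio A_h/A_s = d_o²(1−k²)/d_s² = (1−k²)/(1−k⁴)^(2/3) = 0.7580.
Mass saving = 1 − 0.7580 = 24.2 %.

24.2 %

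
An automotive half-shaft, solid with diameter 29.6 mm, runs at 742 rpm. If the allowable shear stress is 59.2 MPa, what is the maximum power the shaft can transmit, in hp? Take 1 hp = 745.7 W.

J = πd⁴/32 = π(0.0296)⁴/32 = 7.536×10^-8 m⁴.
T_max = τ_allow·J/r = 5.92×10^7 × 7.536×10^-8 / 0.0148 = 301.5 N·m.
ω = 2π·742/60 = 77.70 rad/s, so P_max = T_max·ω = 2.342×10^4 W.

31.4 hp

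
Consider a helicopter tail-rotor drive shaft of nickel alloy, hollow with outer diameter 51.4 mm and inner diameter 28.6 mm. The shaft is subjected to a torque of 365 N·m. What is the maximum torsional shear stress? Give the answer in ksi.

2.20 ksi

J = π(d_o⁴ − d_i⁴)/32 = π(0.0514⁴ − 0.0286⁴)/32 = 6.196×10^-7 m⁴.
τ_max = T·r/J = 365.0 × 0.0257 / 6.196×10^-7 = 1.514×10^7 Pa.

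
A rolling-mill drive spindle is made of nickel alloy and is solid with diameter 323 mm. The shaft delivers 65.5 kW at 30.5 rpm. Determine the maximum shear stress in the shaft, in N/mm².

ω = 2π·30.5/60 = 3.194 rad/s, so T = P/ω = 65.5×10³ / 3.194 = 20510 N·m.
J = πd⁴/32 = π(0.323)⁴/32 = 1.069×10^-3 m⁴.
τ_max = T·r/J = 20510 × 0.162 / 1.069×10^-3 = 3.099×10^6 Pa.

3.10 N/mm²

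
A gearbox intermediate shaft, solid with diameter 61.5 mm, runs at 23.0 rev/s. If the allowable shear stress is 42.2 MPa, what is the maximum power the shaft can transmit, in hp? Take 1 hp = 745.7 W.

J = πd⁴/32 = π(0.0615)⁴/32 = 1.404×10^-6 m⁴.
T_max = τ_allow·J/r = 4.22×10^7 × 1.404×10^-6 / 0.0307 = 1927 N·m.
ω = 2π·23.0 = 144.5 rad/s, so P_max = T_max·ω = 2.785×10^5 W.

374 hp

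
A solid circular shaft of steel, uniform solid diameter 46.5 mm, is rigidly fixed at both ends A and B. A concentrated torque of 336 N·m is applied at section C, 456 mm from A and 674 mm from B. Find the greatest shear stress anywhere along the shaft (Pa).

With uniform GJ and both ends fixed, compatibility θ_AC = θ_CB gives T_A·a = T_B·b, together with T_A + T_B = T₀.
T_A = T₀·b/(a+b) = 336.0·674/1130 = 200.4 N·m; T_B = 135.6 N·m.
τ in each portion: τ_AC = 1.02×10^7 Pa, τ_CB = 6.87×10^6 Pa; maximum is in AC.
τ_max = T_AC·r/J = 200.4·0.0232/4.59×10^-7 = 1.015×10^7 Pa.

1.02e7 Pa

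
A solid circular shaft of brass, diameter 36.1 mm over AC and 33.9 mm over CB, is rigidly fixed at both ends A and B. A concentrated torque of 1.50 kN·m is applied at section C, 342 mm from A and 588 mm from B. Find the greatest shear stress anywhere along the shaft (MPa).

Compatibility: T_A·a/J_AC = T_B·b/J_CB with T_A + T_B = T₀.
J_AC = 1.67×10^-7 m⁴, J_CB = 1.30×10^-7 m⁴, so T_A = T₀·(J_AC/a)/((J_AC/a)+(J_CB/b)) = 1033 N·m, T_B = 467.1 N·m.
τ in each portion: τ_AC = 1.12×10^8 Pa, τ_CB = 6.11×10^7 Pa; maximum is in AC.
τ_max = T_AC·r/J = 1033·0.0181/1.67×10^-7 = 1.118×10^8 Pa.

112 MPa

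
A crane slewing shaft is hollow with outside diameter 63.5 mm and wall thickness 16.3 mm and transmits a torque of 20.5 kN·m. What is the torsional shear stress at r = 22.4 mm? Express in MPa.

J = π(d_o⁴ − d_i⁴)/32 = π(0.0635⁴ − 0.0309⁴)/32 = 1.507×10^-6 m⁴.
Shear stress varies linearly with radius: τ = T·r/J = 20500 × 0.0224 / 1.507×10^-6 = 3.048×10^8 Pa.

305 MPa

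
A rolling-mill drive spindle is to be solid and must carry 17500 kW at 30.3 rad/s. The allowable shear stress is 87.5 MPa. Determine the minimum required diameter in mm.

ω = 30.3 rad/s, so T = P/ω = 17500×10³ / 30.30 = 577600 N·m.
For a solid shaft τ_max = 16T/(πd³), so d = (16T/(π τ_allow))^(1/3) = (16·577600/(π·8.75×10^7))^(1/3) = 0.3227 m.

323 mm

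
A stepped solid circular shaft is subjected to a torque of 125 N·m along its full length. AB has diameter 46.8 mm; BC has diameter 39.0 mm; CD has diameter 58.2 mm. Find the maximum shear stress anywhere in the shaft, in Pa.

Under the same torque, τ_max = 16T/(πd³) is largest where d is smallest — segment BC (d = 39.0 mm).
τ_max = 16·125.0/(π·(0.0390)³) = 1.073×10^7 Pa.

1.07e7 Pa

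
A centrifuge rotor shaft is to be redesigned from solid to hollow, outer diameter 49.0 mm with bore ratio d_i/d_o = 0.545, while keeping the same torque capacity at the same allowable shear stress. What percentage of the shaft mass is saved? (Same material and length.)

Equal τ_max and T ⇒ the solid shaft needs d_s³ = d_o³(1−k⁴), so d_s = 49.0·(1−0.545⁴)^(1/3) = 47.51 mm.
Area ratio A_h/A_s = d_o²(1−k²)/d_s² = (1−k²)/(1−k⁴)^(2/3) = 0.7476.
Mass saving = 1 − 0.7476 = 25.2 %.

25.2 %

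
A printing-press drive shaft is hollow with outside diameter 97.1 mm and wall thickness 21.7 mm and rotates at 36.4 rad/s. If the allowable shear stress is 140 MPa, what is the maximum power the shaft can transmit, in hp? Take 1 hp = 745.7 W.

1110 hp

J = π(d_o⁴ − d_i⁴)/32 = π(0.0971⁴ − 0.0537⁴)/32 = 7.911×10^-6 m⁴.
T_max = τ_allow·J/r = 1.40×10^8 × 7.911×10^-6 / 0.0485 = 22810 N·m.
ω = 36.4 rad/s, so P_max = T_max·ω = 8.304×10^5 W.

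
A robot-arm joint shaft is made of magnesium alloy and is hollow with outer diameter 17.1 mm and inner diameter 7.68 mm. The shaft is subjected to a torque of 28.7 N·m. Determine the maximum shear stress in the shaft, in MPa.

30.5 MPa

J = π(d_o⁴ − d_i⁴)/32 = π(0.0171⁴ − 0.00768⁴)/32 = 8.053×10^-9 m⁴.
τ_max = T·r/J = 28.70 × 0.00855 / 8.053×10^-9 = 3.047×10^7 Pa.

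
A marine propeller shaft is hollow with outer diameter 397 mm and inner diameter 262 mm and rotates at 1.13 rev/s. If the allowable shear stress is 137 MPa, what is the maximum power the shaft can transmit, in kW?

9680 kW

J = π(d_o⁴ − d_i⁴)/32 = π(0.397⁴ − 0.262⁴)/32 = 1.976×10^-3 m⁴.
T_max = τ_allow·J/r = 1.37×10^8 × 1.976×10^-3 / 0.199 = 1.364e6 N·m.
ω = 2π·1.13 = 7.100 rad/s, so P_max = T_max·ω = 9.683×10^6 W.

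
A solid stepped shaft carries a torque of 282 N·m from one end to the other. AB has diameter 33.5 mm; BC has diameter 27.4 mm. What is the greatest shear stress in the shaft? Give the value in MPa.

Under the same torque, τ_max = 16T/(πd³) is largest where d is smallest — segment BC (d = 27.4 mm).
τ_max = 16·282.0/(π·(0.0274)³) = 6.982×10^7 Pa.

69.8 MPa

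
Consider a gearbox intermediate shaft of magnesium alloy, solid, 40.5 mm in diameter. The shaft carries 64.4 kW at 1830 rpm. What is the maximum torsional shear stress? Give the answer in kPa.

ω = 2π·1830/60 = 191.6 rad/s, so T = P/ω = 64.4×10³ / 191.6 = 336.1 N·m.
J = πd⁴/32 = π(0.0405)⁴/32 = 2.641×10^-7 m⁴.
τ_max = T·r/J = 336.1 × 0.0203 / 2.641×10^-7 = 2.576×10^7 Pa.

25800 kPa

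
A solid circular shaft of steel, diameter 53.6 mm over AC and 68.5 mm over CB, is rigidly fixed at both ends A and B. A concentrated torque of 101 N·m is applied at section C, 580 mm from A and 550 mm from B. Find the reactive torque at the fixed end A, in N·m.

Compatibility: T_A·a/J_AC = T_B·b/J_CB with T_A + T_B = T₀.
J_AC = 8.10×10^-7 m⁴, J_CB = 2.16×10^-6 m⁴, so T_A = T₀·(J_AC/a)/((J_AC/a)+(J_CB/b)) = 26.49 N·m, T_B = 74.51 N·m.

26.5 N·m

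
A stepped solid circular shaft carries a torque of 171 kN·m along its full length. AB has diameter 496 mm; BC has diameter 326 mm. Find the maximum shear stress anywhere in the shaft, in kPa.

Under the same torque, τ_max = 16T/(πd³) is largest where d is smallest — segment BC (d = 326 mm).
τ_max = 16·171000/(π·(0.326)³) = 2.514×10^7 Pa.

25100 kPa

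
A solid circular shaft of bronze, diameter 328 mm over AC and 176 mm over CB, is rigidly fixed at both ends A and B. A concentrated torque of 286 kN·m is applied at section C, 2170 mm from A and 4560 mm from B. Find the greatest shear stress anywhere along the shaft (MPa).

Compatibility: T_A·a/J_AC = T_B·b/J_CB with T_A + T_B = T₀.
J_AC = 1.14×10^-3 m⁴, J_CB = 9.42×10^-5 m⁴, so T_A = T₀·(J_AC/a)/((J_AC/a)+(J_CB/b)) = 275100 N·m, T_B = 10850 N·m.
τ in each portion: τ_AC = 3.97×10^7 Pa, τ_CB = 1.01×10^7 Pa; maximum is in AC.
τ_max = T_AC·r/J = 275100·0.164/1.14×10^-3 = 3.971×10^7 Pa.

39.7 MPa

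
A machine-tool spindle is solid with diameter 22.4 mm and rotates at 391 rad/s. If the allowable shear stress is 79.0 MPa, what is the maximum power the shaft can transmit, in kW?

68.2 kW

J = πd⁴/32 = π(0.0224)⁴/32 = 2.472×10^-8 m⁴.
T_max = τ_allow·J/r = 7.90×10^7 × 2.472×10^-8 / 0.0112 = 174.3 N·m.
ω = 391 rad/s, so P_max = T_max·ω = 6.817×10^4 W.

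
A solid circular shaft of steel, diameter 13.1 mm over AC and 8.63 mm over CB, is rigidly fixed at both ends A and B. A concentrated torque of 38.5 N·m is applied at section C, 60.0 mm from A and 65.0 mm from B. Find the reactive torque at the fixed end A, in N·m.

32.8 N·m

Compatibility: T_A·a/J_AC = T_B·b/J_CB with T_A + T_B = T₀.
J_AC = 2.89×10^-9 m⁴, J_CB = 5.45×10^-10 m⁴, so T_A = T₀·(J_AC/a)/((J_AC/a)+(J_CB/b)) = 32.80 N·m, T_B = 5.702 N·m.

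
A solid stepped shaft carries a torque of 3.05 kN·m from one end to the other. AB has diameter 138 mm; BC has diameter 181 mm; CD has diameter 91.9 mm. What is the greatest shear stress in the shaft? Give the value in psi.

Under the same torque, τ_max = 16T/(πd³) is largest where d is smallest — segment CD (d = 91.9 mm).
τ_max = 16·3050/(π·(0.0919)³) = 2.001×10^7 Pa.

2900 psi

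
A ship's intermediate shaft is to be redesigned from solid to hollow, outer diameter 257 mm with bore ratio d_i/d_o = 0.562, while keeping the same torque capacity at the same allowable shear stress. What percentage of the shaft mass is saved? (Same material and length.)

Equal τ_max and T ⇒ the solid shaft needs d_s³ = d_o³(1−k⁴), so d_s = 257·(1−0.562⁴)^(1/3) = 248.2 mm.
Area ratio A_h/A_s = d_o²(1−k²)/d_s² = (1−k²)/(1−k⁴)^(2/3) = 0.7338.
Mass saving = 1 − 0.7338 = 26.6 %.

26.6 %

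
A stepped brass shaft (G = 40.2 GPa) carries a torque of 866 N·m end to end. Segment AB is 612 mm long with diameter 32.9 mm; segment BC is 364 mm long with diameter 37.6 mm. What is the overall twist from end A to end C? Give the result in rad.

J_AB = π(0.0329)⁴/32 = 1.15×10^-7 m⁴; J_BC = π(0.0376)⁴/32 = 1.96×10^-7 m⁴.
θ = (T/G)·Σ L_i/J_i = (866.0/40.2×10⁹)·(0.612/1.15×10^-7 + 0.364/1.96×10^-7) = 0.1546 rad.

0.155 rad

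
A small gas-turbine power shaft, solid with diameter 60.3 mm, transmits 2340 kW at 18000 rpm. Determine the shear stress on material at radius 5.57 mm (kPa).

5330 kPa

ω = 2π·18000/60 = 1885 rad/s, so T = P/ω = 2340×10³ / 1885 = 1241 N·m.
J = πd⁴/32 = π(0.0603)⁴/32 = 1.298×10^-6 m⁴.
Shear stress varies linearly with radius: τ = T·r/J = 1241 × 0.00557 / 1.298×10^-6 = 5.327×10^6 Pa.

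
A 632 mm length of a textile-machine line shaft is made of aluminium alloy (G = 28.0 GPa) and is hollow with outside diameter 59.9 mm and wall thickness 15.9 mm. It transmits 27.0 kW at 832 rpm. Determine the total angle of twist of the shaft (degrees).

ω = 2π·832/60 = 87.13 rad/s, so T = P/ω = 27.0×10³ / 87.13 = 309.9 N·m.
J = π(d_o⁴ − d_i⁴)/32 = π(0.0599⁴ − 0.0281⁴)/32 = 1.203×10^-6 m⁴.
θ = T·L/(G·J) = 309.9 × 0.632 / (28.0×10⁹ × 1.203×10^-6) = 5.816×10^-3 rad.

0.333°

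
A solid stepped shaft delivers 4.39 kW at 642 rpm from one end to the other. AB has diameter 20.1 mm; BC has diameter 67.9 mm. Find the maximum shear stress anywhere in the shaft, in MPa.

ω = 2π·642/60 = 67.23 rad/s, so T = P/ω = 4.39×10³ / 67.23 = 65.30 N·m.
Under the same torque, τ_max = 16T/(πd³) is largest where d is smallest — segment AB (d = 20.1 mm).
τ_max = 16·65.30/(π·(0.0201)³) = 4.095×10^7 Pa.

41.0 MPa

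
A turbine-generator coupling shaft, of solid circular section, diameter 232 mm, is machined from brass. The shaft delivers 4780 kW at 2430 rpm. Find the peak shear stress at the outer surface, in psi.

1110 psi

ω = 2π·2430/60 = 254.5 rad/s, so T = P/ω = 4780×10³ / 254.5 = 18780 N·m.
J = πd⁴/32 = π(0.232)⁴/32 = 2.844×10^-4 m⁴.
τ_max = T·r/J = 18780 × 0.116 / 2.844×10^-4 = 7.661×10^6 Pa.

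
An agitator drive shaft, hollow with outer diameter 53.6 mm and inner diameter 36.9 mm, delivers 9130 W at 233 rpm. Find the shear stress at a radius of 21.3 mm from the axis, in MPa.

ω = 2π·233/60 = 24.40 rad/s, so T = P/ω = 9130 / 24.40 = 374.2 N·m.
J = π(d_o⁴ − d_i⁴)/32 = π(0.0536⁴ − 0.0369⁴)/32 = 6.283×10^-7 m⁴.
Shear stress varies linearly with radius: τ = T·r/J = 374.2 × 0.0213 / 6.283×10^-7 = 1.269×10^7 Pa.

12.7 MPa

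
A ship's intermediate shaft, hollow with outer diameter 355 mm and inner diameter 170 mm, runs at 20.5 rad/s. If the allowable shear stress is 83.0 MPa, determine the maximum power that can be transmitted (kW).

14200 kW

J = π(d_o⁴ − d_i⁴)/32 = π(0.355⁴ − 0.170⁴)/32 = 1.477×10^-3 m⁴.
T_max = τ_allow·J/r = 8.30×10^7 × 1.477×10^-3 / 0.177 = 690800 N·m.
ω = 20.5 rad/s, so P_max = T_max·ω = 1.416×10^7 W.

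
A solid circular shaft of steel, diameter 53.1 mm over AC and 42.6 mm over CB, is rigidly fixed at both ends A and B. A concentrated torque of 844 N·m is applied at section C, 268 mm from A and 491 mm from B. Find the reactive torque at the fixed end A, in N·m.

688 N·m

Compatibility: T_A·a/J_AC = T_B·b/J_CB with T_A + T_B = T₀.
J_AC = 7.81×10^-7 m⁴, J_CB = 3.23×10^-7 m⁴, so T_A = T₀·(J_AC/a)/((J_AC/a)+(J_CB/b)) = 688.4 N·m, T_B = 155.6 N·m.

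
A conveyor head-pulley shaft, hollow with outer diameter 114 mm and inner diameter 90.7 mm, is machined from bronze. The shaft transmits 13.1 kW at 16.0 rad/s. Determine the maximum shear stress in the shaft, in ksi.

ω = 16.0 rad/s, so T = P/ω = 13.1×10³ / 16.00 = 818.8 N·m.
J = π(d_o⁴ − d_i⁴)/32 = π(0.114⁴ − 0.0907⁴)/32 = 9.937×10^-6 m⁴.
τ_max = T·r/J = 818.8 × 0.0570 / 9.937×10^-6 = 4.696×10^6 Pa.

0.681 ksi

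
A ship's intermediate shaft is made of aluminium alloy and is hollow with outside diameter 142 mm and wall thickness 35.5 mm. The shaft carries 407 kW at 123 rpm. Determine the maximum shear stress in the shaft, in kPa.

60000 kPa

ω = 2π·123/60 = 12.88 rad/s, so T = P/ω = 407×10³ / 12.88 = 31600 N·m.
J = π(d_o⁴ − d_i⁴)/32 = π(0.142⁴ − 0.0710⁴)/32 = 3.742×10^-5 m⁴.
τ_max = T·r/J = 31600 × 0.0710 / 3.742×10^-5 = 5.995×10^7 Pa.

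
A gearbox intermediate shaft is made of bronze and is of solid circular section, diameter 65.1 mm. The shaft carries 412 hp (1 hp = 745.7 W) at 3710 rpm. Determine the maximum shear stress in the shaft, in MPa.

ω = 2π·3710/60 = 388.5 rad/s, so T = P/ω = 412×745.7 / 388.5 = 790.8 N·m.
J = πd⁴/32 = π(0.0651)⁴/32 = 1.763×10^-6 m⁴.
τ_max = T·r/J = 790.8 × 0.0325 / 1.763×10^-6 = 1.460×10^7 Pa.

14.6 MPa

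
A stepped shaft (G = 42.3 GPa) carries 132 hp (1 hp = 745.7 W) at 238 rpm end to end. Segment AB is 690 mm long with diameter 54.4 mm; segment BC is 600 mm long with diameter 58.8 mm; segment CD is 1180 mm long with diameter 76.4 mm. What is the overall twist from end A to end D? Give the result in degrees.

8.92°

ω = 2π·238/60 = 24.92 rad/s, so T = P/ω = 132×745.7 / 24.92 = 3949 N·m.
J_AB = π(0.0544)⁴/32 = 8.60×10^-7 m⁴; J_BC = π(0.0588)⁴/32 = 1.17×10^-6 m⁴; J_CD = π(0.0764)⁴/32 = 3.34×10^-6 m⁴.
θ = (T/G)·Σ L_i/J_i = (3949/42.3×10⁹)·(0.690/8.60×10^-7 + 0.600/1.17×10^-6 + 1.18/3.34×10^-6) = 0.1556 rad.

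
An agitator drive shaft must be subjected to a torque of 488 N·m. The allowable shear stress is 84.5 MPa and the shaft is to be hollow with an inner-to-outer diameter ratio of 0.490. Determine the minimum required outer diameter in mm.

31.5 mm

For a hollow shaft with d_i/d_o = 0.490: τ_max = 16T/(π d_o³ (1−k⁴)), so d_o = [16T/(π τ_allow (1−k⁴))]^(1/3) = [16·488.0/(π·8.45×10^7·0.9424)]^(1/3) = 0.03149 m.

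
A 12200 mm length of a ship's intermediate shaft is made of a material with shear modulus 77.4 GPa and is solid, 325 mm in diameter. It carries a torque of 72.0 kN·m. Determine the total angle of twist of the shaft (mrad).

10.4 mrad

J = πd⁴/32 = π(0.325)⁴/32 = 1.095×10^-3 m⁴.
θ = T·L/(G·J) = 72000 × 12.2 / (77.4×10⁹ × 1.095×10^-3) = 0.01036 rad.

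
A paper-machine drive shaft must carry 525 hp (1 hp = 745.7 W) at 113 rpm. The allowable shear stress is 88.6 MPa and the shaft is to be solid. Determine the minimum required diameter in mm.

124 mm

ω = 2π·113/60 = 11.83 rad/s, so T = P/ω = 525×745.7 / 11.83 = 33080 N·m.
For a solid shaft τ_max = 16T/(πd³), so d = (16T/(π τ_allow))^(1/3) = (16·33080/(π·8.86×10^7))^(1/3) = 0.1239 m.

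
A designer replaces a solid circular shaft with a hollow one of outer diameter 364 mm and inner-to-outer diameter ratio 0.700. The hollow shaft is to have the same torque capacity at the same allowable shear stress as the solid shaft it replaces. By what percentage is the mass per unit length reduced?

38.8 %

Equal τ_max and T ⇒ the solid shaft needs d_s³ = d_o³(1−k⁴), so d_s = 364·(1−0.700⁴)^(1/3) = 332.2 mm.
Area ratio A_h/A_s = d_o²(1−k²)/d_s² = (1−k²)/(1−k⁴)^(2/3) = 0.6124.
Mass saving = 1 − 0.6124 = 38.8 %.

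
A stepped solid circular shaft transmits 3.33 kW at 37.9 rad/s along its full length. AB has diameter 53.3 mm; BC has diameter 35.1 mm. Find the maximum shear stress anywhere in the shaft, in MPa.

ω = 37.9 rad/s, so T = P/ω = 3.33×10³ / 37.90 = 87.86 N·m.
Under the same torque, τ_max = 16T/(πd³) is largest where d is smallest — segment BC (d = 35.1 mm).
τ_max = 16·87.86/(π·(0.0351)³) = 1.035×10^7 Pa.

10.3 MPa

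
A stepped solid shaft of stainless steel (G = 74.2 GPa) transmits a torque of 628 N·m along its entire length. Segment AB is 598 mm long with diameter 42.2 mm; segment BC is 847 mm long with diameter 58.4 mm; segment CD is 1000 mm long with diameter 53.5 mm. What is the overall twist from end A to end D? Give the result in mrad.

J_AB = π(0.0422)⁴/32 = 3.11×10^-7 m⁴; J_BC = π(0.0584)⁴/32 = 1.14×10^-6 m⁴; J_CD = π(0.0535)⁴/32 = 8.04×10^-7 m⁴.
θ = (T/G)·Σ L_i/J_i = (628.0/74.2×10⁹)·(0.598/3.11×10^-7 + 0.847/1.14×10^-6 + 1.00/8.04×10^-7) = 0.03306 rad.

33.1 mrad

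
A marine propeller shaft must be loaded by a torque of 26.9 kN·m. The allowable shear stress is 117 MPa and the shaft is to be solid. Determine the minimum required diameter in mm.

For a solid shaft τ_max = 16T/(πd³), so d = (16T/(π τ_allow))^(1/3) = (16·26900/(π·1.17×10^8))^(1/3) = 0.1054 m.

105 mm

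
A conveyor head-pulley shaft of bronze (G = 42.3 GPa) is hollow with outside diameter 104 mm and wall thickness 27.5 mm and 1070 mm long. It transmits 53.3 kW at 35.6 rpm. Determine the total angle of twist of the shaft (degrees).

ω = 2π·35.6/60 = 3.728 rad/s, so T = P/ω = 53.3×10³ / 3.728 = 14300 N·m.
J = π(d_o⁴ − d_i⁴)/32 = π(0.104⁴ − 0.0490⁴)/32 = 1.092×10^-5 m⁴.
θ = T·L/(G·J) = 14300 × 1.07 / (42.3×10⁹ × 1.092×10^-5) = 0.03312 rad.

1.90°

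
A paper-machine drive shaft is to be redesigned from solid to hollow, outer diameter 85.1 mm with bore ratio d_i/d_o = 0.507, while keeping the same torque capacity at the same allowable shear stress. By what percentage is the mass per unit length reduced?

Equal τ_max and T ⇒ the solid shaft needs d_s³ = d_o³(1−k⁴), so d_s = 85.1·(1−0.507⁴)^(1/3) = 83.18 mm.
Area ratio A_h/A_s = d_o²(1−k²)/d_s² = (1−k²)/(1−k⁴)^(2/3) = 0.7776.
Mass saving = 1 − 0.7776 = 22.2 %.

22.2 %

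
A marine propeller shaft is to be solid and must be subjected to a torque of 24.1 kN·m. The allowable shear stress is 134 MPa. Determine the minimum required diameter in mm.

97.1 mm

For a solid shaft τ_max = 16T/(πd³), so d = (16T/(π τ_allow))^(1/3) = (16·24100/(π·1.34×10^8))^(1/3) = 0.09712 m.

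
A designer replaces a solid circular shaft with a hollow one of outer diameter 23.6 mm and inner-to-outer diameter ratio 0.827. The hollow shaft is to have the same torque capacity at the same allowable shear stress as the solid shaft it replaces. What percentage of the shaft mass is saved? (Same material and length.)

Equal τ_max and T ⇒ the solid shaft needs d_s³ = d_o³(1−k⁴), so d_s = 23.6·(1−0.827⁴)^(1/3) = 19.13 mm.
Area ratio A_h/A_s = d_o²(1−k²)/d_s² = (1−k²)/(1−k⁴)^(2/3) = 0.4813.
Mass saving = 1 − 0.4813 = 51.9 %.

51.9 %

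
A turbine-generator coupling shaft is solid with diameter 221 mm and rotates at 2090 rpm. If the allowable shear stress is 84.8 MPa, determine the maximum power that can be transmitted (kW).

J = πd⁴/32 = π(0.221)⁴/32 = 2.342×10^-4 m⁴.
T_max = τ_allow·J/r = 8.48×10^7 × 2.342×10^-4 / 0.111 = 179700 N·m.
ω = 2π·2090/60 = 218.9 rad/s, so P_max = T_max·ω = 3.933×10^7 W.

39300 kW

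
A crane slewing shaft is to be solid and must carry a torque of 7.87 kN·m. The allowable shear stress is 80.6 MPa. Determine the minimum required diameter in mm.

For a solid shaft τ_max = 16T/(πd³), so d = (16T/(π τ_allow))^(1/3) = (16·7870/(π·8.06×10^7))^(1/3) = 0.07923 m.

79.2 mm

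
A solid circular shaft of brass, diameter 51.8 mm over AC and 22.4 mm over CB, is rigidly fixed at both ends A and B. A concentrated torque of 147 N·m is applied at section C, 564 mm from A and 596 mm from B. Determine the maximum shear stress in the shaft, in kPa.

Compatibility: T_A·a/J_AC = T_B·b/J_CB with T_A + T_B = T₀.
J_AC = 7.07×10^-7 m⁴, J_CB = 2.47×10^-8 m⁴, so T_A = T₀·(J_AC/a)/((J_AC/a)+(J_CB/b)) = 142.3 N·m, T_B = 4.709 N·m.
τ in each portion: τ_AC = 5.21×10^6 Pa, τ_CB = 2.13×10^6 Pa; maximum is in AC.
τ_max = T_AC·r/J = 142.3·0.0259/7.07×10^-7 = 5.214×10^6 Pa.

5210 kPa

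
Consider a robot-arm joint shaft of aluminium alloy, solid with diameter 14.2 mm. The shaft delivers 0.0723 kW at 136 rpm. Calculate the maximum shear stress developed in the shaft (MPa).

9.03 MPa

ω = 2π·136/60 = 14.24 rad/s, so T = P/ω = 0.0723×10³ / 14.24 = 5.077 N·m.
J = πd⁴/32 = π(0.0142)⁴/32 = 3.992×10^-9 m⁴.
τ_max = T·r/J = 5.077 × 0.00710 / 3.992×10^-9 = 9.030×10^6 Pa.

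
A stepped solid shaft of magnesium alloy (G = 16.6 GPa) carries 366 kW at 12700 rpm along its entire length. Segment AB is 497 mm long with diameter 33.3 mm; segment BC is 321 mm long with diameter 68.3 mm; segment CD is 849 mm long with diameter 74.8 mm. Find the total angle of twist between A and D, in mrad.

ω = 2π·12700/60 = 1330 rad/s, so T = P/ω = 366×10³ / 1330 = 275.2 N·m.
J_AB = π(0.0333)⁴/32 = 1.21×10^-7 m⁴; J_BC = π(0.0683)⁴/32 = 2.14×10^-6 m⁴; J_CD = π(0.0748)⁴/32 = 3.07×10^-6 m⁴.
θ = (T/G)·Σ L_i/J_i = (275.2/16.6×10⁹)·(0.497/1.21×10^-7 + 0.321/2.14×10^-6 + 0.849/3.07×10^-6) = 0.07532 rad.

75.3 mrad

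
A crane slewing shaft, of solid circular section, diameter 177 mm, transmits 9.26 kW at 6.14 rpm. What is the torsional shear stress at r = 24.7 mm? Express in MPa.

ω = 2π·6.14/60 = 0.6430 rad/s, so T = P/ω = 9.26×10³ / 0.6430 = 14400 N·m.
J = πd⁴/32 = π(0.177)⁴/32 = 9.636×10^-5 m⁴.
Shear stress varies linearly with radius: τ = T·r/J = 14400 × 0.0247 / 9.636×10^-5 = 3.692×10^6 Pa.

3.69 MPa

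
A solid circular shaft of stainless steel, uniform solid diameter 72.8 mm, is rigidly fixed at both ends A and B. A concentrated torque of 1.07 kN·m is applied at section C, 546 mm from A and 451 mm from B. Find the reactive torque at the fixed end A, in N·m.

With uniform GJ and both ends fixed, compatibility θ_AC = θ_CB gives T_A·a = T_B·b, together with T_A + T_B = T₀.
T_A = T₀·b/(a+b) = 1070·451/997.0 = 484.0 N·m; T_B = 586.0 N·m.

484 N·m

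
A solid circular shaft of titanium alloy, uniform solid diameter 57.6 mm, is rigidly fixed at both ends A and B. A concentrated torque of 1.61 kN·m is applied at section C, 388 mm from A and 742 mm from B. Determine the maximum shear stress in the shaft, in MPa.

28.2 MPa

With uniform GJ and both ends fixed, compatibility θ_AC = θ_CB gives T_A·a = T_B·b, together with T_A + T_B = T₀.
T_A = T₀·b/(a+b) = 1610·742/1130 = 1057 N·m; T_B = 552.8 N·m.
τ in each portion: τ_AC = 2.82×10^7 Pa, τ_CB = 1.47×10^7 Pa; maximum is in AC.
τ_max = T_AC·r/J = 1057·0.0288/1.08×10^-6 = 2.817×10^7 Pa.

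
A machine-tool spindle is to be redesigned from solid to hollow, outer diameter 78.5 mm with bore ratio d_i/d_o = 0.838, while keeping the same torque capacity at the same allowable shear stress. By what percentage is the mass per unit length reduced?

53.2 %

Equal τ_max and T ⇒ the solid shaft needs d_s³ = d_o³(1−k⁴), so d_s = 78.5·(1−0.838⁴)^(1/3) = 62.59 mm.
Area ratio A_h/A_s = d_o²(1−k²)/d_s² = (1−k²)/(1−k⁴)^(2/3) = 0.4684.
Mass saving = 1 − 0.4684 = 53.2 %.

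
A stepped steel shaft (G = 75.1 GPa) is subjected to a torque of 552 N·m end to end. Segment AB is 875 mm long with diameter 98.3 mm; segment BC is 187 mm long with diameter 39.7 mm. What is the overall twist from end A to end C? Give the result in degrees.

0.363°

J_AB = π(0.0983)⁴/32 = 9.17×10^-6 m⁴; J_BC = π(0.0397)⁴/32 = 2.44×10^-7 m⁴.
θ = (T/G)·Σ L_i/J_i = (552.0/75.1×10⁹)·(0.875/9.17×10^-6 + 0.187/2.44×10^-7) = 6.338×10^-3 rad.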